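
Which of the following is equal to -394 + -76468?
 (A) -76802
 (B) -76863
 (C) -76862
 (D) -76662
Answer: C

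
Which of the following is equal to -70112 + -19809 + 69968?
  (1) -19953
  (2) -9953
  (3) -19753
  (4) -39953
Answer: 1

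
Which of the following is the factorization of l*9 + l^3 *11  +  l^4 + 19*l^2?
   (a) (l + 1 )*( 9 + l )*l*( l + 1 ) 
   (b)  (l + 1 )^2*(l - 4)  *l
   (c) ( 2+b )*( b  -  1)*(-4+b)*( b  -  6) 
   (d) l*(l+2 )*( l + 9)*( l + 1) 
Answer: a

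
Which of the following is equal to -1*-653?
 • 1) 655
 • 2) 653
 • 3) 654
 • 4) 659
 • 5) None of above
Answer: 2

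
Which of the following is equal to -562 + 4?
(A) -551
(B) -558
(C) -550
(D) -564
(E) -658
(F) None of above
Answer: B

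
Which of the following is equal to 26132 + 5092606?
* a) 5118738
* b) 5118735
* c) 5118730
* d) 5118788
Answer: a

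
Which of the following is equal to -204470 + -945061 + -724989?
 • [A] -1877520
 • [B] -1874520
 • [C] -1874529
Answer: B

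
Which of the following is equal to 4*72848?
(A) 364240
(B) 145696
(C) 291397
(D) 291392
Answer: D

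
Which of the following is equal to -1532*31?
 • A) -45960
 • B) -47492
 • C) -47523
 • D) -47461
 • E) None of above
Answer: B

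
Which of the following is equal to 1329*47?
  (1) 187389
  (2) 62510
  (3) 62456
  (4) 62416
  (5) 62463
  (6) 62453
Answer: 5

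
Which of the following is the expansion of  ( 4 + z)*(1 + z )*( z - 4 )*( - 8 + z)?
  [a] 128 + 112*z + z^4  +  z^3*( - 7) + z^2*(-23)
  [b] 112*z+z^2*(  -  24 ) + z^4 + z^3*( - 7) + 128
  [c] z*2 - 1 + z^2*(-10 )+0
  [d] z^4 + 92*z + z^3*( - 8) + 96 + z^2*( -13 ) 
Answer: b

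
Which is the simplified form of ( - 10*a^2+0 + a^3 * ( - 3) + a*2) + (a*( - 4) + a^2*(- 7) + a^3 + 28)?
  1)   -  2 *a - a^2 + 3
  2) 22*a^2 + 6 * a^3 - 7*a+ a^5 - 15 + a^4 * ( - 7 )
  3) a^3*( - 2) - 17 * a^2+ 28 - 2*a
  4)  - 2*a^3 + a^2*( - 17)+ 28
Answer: 3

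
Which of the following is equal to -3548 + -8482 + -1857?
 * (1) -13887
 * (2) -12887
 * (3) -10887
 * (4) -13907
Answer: 1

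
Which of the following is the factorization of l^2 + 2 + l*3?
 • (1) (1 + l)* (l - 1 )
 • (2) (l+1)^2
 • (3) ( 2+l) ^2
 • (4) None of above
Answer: 4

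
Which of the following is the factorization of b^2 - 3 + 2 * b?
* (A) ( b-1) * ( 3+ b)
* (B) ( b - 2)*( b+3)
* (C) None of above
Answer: A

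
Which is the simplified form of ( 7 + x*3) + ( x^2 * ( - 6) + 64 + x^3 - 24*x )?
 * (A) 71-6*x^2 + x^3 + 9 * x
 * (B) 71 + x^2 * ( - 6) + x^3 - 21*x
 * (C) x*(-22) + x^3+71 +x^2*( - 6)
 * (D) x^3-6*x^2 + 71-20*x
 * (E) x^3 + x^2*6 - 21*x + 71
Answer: B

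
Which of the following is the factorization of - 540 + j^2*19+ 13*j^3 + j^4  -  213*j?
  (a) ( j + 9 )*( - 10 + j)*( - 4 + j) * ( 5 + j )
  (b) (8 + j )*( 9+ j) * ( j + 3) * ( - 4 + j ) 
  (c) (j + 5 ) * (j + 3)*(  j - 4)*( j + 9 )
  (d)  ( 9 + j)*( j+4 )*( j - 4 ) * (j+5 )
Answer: c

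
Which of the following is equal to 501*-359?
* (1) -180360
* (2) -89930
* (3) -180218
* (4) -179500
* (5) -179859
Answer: 5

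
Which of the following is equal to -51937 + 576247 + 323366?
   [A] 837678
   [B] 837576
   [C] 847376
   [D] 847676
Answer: D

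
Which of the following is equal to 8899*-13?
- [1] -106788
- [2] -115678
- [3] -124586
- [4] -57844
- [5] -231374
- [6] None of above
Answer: 6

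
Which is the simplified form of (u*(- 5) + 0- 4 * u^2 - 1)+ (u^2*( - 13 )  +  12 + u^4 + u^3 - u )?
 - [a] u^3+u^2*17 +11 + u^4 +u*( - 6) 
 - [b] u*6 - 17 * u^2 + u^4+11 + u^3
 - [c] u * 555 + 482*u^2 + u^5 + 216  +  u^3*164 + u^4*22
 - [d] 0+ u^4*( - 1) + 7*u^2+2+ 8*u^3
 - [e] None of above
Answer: e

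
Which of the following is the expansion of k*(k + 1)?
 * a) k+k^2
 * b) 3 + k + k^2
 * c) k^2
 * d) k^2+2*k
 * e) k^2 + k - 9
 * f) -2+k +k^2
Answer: a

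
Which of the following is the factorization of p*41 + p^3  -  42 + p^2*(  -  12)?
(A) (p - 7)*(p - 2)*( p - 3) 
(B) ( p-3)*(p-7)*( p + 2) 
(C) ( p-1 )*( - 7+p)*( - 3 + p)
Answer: A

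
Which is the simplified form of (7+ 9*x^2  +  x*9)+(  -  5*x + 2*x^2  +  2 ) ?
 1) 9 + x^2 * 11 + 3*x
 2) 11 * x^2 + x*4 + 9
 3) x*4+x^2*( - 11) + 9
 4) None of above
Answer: 2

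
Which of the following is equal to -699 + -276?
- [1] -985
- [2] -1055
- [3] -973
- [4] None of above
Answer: 4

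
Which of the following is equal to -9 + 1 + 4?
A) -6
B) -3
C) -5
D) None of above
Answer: D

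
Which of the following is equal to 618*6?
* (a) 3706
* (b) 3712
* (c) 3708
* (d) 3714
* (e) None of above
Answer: c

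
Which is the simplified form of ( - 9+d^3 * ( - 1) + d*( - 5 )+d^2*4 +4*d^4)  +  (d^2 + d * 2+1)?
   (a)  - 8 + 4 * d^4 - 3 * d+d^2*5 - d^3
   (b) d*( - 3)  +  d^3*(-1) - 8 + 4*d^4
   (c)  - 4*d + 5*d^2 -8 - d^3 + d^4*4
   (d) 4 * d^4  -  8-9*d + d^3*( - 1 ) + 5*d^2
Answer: a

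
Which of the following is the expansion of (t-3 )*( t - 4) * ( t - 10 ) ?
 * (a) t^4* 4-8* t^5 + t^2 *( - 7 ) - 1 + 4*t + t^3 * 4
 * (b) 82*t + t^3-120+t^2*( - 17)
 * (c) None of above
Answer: b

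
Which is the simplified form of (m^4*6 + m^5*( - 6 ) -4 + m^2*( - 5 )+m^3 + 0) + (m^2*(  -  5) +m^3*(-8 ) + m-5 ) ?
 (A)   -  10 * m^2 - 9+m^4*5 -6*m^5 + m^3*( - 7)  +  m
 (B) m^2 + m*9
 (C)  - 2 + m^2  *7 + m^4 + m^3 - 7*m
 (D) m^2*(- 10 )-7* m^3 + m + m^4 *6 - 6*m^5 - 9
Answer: D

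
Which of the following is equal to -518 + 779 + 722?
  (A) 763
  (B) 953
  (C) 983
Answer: C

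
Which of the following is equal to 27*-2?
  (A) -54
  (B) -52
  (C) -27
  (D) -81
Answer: A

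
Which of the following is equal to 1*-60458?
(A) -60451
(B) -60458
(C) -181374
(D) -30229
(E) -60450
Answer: B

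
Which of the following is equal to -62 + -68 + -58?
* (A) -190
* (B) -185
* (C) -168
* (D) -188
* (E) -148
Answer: D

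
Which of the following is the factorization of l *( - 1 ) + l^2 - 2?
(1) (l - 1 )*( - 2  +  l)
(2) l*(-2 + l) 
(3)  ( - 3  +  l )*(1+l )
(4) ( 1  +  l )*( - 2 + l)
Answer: 4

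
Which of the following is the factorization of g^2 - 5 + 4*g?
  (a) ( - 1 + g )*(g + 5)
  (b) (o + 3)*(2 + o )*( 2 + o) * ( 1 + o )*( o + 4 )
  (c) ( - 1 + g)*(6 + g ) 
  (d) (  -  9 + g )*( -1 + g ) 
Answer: a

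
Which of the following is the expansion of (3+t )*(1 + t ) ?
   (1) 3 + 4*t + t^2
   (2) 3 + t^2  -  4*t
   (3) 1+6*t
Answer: 1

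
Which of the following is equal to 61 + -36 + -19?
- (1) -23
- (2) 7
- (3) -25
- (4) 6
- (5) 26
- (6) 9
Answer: 4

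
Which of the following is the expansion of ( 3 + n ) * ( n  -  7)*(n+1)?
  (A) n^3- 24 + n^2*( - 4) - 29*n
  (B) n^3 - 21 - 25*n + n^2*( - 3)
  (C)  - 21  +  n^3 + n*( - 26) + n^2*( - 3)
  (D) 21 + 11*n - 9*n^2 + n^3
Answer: B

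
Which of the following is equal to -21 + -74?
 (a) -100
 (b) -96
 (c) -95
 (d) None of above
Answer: c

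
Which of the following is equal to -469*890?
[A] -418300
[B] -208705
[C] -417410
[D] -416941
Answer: C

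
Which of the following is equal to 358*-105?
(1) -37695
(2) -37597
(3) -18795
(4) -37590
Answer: 4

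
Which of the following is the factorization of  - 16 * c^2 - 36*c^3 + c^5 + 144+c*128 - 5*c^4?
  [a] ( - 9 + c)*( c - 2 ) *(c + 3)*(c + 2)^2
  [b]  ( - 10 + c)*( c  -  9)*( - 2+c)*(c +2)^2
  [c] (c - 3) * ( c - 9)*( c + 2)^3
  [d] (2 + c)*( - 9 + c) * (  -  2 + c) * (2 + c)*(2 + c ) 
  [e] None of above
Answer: d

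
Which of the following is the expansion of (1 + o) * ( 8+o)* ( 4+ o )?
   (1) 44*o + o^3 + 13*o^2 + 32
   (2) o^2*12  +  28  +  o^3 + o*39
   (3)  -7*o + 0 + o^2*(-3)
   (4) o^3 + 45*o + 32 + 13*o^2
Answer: 1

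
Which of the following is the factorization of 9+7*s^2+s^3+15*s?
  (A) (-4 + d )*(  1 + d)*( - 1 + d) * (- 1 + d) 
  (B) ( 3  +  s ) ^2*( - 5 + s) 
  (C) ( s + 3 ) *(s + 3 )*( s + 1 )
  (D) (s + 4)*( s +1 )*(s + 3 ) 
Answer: C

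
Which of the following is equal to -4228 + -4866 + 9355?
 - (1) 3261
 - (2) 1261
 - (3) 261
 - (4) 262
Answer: 3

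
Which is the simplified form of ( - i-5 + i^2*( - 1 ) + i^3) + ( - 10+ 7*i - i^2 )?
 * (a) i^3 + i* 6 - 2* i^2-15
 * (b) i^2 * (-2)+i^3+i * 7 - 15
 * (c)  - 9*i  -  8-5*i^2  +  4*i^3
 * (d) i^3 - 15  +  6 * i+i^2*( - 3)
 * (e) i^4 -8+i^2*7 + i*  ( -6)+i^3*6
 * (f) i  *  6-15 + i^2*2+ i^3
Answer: a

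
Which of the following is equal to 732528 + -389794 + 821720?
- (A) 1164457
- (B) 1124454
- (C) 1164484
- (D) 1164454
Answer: D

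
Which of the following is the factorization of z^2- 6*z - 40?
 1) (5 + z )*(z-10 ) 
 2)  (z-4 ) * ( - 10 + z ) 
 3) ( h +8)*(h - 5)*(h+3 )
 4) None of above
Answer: 4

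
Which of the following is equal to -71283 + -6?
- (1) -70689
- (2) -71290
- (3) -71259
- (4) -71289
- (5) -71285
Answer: 4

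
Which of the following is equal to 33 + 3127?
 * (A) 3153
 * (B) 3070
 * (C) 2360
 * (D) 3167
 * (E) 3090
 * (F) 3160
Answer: F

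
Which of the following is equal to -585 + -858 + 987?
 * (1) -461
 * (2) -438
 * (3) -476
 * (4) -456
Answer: 4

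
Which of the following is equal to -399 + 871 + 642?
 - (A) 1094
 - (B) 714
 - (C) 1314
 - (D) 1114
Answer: D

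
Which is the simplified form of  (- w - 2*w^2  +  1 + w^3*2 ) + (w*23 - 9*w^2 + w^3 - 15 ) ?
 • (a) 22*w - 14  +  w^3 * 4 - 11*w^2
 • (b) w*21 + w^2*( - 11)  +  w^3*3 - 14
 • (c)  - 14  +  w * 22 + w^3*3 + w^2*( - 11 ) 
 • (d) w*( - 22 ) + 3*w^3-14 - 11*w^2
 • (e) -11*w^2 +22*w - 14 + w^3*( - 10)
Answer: c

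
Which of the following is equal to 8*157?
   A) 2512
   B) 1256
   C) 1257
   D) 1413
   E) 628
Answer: B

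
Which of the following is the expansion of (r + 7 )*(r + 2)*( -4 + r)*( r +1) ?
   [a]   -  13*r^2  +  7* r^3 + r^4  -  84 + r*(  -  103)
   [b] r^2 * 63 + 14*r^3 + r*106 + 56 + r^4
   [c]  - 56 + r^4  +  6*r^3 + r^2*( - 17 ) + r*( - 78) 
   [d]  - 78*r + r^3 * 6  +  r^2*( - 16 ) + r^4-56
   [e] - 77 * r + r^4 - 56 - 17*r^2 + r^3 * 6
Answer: c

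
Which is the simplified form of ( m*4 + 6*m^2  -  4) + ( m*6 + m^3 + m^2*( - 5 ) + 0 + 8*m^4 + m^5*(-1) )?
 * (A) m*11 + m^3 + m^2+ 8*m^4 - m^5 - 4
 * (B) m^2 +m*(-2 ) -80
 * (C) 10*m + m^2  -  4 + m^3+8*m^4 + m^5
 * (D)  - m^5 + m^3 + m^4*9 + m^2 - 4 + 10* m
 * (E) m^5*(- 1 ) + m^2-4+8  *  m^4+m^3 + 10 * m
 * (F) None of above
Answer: E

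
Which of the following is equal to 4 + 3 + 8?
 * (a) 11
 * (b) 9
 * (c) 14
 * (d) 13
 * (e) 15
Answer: e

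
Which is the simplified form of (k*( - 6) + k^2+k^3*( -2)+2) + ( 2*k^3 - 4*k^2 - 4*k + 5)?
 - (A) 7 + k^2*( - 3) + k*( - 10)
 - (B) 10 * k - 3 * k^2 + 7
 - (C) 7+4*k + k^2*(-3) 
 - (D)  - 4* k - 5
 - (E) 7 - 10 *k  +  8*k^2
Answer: A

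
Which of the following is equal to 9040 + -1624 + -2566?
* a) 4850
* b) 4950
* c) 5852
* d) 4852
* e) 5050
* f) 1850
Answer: a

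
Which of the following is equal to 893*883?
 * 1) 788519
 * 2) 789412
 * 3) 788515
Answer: 1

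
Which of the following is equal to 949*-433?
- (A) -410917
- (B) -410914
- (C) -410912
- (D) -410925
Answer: A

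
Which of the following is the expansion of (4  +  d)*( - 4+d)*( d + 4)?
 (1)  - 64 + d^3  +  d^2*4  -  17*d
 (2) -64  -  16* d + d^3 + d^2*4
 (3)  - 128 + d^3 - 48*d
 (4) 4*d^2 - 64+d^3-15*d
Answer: 2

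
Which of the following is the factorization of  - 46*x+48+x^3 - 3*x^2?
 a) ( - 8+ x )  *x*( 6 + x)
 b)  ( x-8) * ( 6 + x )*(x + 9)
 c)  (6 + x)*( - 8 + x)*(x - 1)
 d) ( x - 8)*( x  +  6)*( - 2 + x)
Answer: c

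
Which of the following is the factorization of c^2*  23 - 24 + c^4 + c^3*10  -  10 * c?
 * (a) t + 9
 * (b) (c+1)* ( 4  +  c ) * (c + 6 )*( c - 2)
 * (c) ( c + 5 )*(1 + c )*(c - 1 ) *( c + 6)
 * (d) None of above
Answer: d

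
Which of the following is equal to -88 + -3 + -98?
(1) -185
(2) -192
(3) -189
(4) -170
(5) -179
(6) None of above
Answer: 3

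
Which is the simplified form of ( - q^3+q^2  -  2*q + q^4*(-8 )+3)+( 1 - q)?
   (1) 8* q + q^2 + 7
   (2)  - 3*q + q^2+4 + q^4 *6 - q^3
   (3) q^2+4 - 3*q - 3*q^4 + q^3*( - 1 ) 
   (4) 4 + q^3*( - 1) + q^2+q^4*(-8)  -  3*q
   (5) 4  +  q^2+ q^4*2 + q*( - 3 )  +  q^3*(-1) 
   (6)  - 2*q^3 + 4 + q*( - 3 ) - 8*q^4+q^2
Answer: 4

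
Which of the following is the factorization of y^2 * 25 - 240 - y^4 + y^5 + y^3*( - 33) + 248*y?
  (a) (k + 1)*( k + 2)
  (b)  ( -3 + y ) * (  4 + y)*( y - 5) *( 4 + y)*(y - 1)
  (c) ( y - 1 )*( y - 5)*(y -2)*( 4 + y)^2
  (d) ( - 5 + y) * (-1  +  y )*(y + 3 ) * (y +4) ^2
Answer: b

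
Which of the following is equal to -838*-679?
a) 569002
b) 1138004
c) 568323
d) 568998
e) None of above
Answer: a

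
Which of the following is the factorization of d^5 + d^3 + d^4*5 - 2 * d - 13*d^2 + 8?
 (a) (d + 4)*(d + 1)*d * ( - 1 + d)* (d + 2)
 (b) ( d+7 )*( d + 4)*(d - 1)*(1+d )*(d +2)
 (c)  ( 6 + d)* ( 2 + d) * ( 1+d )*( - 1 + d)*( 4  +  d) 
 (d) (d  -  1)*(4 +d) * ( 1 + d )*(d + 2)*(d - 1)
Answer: d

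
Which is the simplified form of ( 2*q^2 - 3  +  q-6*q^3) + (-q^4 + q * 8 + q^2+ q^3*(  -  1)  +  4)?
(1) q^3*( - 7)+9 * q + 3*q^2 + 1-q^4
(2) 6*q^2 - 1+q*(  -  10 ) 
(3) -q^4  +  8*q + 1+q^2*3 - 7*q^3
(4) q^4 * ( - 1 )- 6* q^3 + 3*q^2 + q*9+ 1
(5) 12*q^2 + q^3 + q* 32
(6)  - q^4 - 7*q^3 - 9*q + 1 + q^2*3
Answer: 1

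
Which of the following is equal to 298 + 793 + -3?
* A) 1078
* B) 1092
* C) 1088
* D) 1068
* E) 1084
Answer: C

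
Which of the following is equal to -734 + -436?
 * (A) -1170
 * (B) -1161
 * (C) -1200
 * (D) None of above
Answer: A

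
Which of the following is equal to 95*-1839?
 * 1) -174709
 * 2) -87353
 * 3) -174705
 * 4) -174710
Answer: 3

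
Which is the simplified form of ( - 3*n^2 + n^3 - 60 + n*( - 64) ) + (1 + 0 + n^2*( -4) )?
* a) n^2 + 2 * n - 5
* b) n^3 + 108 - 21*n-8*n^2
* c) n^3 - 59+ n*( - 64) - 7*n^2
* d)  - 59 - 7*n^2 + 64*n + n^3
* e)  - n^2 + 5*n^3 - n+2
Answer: c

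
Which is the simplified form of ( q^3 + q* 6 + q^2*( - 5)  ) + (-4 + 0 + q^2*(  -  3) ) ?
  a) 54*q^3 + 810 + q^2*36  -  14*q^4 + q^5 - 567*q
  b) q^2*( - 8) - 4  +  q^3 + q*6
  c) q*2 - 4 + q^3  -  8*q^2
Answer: b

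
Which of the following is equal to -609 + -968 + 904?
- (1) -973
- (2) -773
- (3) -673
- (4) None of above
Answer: 3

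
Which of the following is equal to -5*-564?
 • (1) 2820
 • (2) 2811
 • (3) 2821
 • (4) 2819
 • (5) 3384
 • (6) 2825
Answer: 1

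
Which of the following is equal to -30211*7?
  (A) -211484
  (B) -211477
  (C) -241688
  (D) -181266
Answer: B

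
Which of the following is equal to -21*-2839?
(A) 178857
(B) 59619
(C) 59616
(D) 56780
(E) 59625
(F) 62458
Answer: B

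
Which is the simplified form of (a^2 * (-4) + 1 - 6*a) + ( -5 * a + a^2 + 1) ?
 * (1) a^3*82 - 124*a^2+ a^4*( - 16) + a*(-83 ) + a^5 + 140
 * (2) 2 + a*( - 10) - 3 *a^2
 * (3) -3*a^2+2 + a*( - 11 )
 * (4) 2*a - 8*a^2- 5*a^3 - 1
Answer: 3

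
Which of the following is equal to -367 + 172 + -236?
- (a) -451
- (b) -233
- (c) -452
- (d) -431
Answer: d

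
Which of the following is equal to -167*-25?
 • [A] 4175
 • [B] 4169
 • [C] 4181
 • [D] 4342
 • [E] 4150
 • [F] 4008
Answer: A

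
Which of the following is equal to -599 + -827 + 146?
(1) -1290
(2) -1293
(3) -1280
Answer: 3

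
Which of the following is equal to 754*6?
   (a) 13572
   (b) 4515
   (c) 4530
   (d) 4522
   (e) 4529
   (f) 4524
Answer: f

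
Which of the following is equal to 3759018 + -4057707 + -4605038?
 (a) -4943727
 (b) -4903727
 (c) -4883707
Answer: b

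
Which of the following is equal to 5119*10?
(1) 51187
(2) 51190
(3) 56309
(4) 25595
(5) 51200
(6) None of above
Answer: 2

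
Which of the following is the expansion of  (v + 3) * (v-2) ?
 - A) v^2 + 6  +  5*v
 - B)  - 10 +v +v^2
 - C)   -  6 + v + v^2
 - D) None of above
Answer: C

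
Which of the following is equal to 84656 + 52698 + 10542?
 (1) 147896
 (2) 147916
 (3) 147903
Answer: 1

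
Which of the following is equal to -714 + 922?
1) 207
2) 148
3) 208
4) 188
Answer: 3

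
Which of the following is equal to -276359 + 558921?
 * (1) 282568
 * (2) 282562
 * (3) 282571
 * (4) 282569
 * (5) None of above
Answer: 2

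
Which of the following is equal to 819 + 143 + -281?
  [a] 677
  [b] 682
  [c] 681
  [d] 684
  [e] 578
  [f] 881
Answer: c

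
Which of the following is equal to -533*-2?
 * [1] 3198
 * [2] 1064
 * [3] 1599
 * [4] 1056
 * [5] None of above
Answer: 5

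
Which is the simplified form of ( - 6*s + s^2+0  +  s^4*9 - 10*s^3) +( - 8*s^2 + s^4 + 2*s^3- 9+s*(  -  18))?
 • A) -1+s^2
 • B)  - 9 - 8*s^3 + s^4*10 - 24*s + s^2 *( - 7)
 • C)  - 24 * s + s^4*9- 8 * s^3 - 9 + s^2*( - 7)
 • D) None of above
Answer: B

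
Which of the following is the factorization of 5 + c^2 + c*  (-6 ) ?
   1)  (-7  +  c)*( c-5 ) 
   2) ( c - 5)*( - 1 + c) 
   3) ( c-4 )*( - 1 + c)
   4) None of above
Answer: 2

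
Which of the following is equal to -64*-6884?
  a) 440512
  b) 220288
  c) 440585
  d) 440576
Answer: d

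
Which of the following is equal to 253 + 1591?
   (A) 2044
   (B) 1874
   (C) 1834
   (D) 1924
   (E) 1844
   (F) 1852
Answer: E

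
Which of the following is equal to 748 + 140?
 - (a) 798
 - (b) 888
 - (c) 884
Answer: b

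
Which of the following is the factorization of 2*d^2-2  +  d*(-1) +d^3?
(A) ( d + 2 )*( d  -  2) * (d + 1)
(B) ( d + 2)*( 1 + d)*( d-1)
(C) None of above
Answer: B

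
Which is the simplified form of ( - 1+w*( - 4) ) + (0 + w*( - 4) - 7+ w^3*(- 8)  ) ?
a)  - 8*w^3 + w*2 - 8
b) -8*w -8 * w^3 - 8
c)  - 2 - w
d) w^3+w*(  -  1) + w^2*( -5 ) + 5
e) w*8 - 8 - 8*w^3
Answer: b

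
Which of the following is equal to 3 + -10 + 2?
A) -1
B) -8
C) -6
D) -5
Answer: D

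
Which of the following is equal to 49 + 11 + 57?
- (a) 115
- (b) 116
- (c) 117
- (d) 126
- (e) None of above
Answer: c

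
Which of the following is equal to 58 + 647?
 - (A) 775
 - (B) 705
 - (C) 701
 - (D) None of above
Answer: B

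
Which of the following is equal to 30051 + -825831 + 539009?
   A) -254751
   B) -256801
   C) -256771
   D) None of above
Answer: C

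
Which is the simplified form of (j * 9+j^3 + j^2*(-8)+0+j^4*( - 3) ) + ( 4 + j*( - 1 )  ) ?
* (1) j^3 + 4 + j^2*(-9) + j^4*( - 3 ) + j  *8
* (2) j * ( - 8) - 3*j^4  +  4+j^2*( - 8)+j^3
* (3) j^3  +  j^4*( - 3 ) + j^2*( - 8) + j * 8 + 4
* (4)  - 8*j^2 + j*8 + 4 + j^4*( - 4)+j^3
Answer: 3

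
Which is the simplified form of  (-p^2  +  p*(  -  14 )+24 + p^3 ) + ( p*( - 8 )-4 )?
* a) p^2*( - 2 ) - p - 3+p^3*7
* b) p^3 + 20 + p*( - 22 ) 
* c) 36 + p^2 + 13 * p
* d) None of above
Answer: d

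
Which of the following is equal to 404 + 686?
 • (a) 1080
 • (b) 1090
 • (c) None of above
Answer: b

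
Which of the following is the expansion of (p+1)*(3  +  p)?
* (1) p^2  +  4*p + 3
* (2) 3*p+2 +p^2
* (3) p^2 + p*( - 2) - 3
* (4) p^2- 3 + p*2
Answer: 1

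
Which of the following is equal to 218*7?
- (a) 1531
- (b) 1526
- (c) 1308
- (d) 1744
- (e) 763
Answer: b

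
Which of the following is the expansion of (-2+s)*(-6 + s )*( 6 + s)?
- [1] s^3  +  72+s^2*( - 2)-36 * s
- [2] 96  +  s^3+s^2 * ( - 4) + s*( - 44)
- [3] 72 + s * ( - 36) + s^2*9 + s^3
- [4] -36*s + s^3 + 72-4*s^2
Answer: 1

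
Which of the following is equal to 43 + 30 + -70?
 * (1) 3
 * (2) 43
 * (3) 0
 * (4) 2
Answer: 1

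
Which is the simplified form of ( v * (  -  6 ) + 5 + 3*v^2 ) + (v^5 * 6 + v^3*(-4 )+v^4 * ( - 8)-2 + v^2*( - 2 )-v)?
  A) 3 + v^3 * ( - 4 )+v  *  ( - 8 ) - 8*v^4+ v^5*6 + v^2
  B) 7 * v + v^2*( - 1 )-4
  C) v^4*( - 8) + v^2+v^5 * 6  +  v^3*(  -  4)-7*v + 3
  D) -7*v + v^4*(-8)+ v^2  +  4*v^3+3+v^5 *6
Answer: C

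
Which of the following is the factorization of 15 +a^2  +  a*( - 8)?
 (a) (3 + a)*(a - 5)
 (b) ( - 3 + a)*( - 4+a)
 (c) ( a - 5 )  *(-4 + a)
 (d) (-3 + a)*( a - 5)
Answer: d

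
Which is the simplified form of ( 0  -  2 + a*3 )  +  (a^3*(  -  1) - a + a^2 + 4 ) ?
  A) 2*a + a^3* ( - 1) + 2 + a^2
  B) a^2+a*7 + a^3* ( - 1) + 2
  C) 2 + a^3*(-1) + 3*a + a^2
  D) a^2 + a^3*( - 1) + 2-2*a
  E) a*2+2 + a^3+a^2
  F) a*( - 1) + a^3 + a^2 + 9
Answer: A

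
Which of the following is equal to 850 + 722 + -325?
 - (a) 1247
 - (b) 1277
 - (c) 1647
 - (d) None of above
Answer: a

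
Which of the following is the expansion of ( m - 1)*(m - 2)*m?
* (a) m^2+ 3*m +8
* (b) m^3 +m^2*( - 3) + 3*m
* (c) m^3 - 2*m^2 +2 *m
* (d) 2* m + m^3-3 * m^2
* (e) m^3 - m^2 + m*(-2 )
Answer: d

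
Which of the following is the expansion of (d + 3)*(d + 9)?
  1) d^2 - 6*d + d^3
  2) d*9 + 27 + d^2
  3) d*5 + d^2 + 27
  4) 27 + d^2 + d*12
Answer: 4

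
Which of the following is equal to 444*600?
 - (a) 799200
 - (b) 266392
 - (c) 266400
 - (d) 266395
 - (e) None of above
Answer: c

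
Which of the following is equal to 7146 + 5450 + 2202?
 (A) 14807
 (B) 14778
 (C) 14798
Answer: C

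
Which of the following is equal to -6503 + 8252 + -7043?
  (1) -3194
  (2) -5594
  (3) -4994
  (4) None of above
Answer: 4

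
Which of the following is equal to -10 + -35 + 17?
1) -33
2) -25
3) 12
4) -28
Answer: 4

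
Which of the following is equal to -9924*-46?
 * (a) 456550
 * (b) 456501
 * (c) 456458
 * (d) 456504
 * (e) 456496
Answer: d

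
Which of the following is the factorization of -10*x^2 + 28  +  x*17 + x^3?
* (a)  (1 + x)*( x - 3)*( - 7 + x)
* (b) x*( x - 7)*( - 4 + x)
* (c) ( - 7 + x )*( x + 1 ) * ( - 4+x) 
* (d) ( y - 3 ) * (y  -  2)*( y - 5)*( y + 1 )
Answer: c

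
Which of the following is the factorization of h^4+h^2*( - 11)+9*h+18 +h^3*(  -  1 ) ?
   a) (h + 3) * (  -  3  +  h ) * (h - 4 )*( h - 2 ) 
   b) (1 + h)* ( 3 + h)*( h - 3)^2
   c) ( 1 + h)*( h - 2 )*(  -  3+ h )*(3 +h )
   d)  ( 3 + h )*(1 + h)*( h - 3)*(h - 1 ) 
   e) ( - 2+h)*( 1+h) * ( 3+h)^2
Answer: c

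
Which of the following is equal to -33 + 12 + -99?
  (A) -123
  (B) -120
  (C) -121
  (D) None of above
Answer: B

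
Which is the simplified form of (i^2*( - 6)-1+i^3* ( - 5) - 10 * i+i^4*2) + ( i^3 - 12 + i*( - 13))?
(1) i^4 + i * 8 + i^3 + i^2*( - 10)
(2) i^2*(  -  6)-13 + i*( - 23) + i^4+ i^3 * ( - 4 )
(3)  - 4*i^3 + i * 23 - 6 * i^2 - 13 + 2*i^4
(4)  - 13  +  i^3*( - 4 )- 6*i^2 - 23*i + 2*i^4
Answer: 4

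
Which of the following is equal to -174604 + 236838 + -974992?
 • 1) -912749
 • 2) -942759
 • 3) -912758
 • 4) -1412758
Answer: 3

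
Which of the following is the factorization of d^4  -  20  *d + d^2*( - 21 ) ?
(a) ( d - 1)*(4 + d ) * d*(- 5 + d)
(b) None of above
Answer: b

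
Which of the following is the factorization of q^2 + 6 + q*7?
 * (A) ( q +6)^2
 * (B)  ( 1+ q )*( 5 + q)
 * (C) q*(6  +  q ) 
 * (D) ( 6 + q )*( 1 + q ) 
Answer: D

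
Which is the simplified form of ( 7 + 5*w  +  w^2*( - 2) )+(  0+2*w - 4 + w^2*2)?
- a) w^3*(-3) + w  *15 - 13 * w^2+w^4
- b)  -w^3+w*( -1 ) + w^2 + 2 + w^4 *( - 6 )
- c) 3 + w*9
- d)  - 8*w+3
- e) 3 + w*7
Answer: e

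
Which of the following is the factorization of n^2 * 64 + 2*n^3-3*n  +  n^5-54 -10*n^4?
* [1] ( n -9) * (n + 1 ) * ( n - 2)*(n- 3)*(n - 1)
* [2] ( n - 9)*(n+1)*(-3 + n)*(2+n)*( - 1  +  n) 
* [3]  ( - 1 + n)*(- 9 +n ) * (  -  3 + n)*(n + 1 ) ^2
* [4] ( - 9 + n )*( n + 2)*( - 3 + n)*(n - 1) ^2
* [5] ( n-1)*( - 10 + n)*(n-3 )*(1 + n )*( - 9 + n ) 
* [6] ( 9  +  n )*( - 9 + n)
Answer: 2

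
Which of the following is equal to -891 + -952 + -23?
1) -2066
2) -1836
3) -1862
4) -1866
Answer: 4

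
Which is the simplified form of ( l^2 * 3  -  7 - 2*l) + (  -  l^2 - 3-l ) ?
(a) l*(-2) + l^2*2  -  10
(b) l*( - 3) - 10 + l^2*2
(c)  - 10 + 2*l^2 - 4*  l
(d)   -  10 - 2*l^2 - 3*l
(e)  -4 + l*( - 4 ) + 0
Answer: b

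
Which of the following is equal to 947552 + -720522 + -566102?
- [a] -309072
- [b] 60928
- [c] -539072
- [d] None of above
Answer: d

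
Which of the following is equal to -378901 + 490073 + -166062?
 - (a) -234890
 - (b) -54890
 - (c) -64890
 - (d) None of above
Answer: b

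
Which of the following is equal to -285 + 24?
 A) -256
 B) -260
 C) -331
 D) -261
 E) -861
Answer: D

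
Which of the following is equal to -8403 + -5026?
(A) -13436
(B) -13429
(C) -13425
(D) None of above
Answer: B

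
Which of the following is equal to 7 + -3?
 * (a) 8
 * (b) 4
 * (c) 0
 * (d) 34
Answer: b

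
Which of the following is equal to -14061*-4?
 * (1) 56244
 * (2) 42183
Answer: 1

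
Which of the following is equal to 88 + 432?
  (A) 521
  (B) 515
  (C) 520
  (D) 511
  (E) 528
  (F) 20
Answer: C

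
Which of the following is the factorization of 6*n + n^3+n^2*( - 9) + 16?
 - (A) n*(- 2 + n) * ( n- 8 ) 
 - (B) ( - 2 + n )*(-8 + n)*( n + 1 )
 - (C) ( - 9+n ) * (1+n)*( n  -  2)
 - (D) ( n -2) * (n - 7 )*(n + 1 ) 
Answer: B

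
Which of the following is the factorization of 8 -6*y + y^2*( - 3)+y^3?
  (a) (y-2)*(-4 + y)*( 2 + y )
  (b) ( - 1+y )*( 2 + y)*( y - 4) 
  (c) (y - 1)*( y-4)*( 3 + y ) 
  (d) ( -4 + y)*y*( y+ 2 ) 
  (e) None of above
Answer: b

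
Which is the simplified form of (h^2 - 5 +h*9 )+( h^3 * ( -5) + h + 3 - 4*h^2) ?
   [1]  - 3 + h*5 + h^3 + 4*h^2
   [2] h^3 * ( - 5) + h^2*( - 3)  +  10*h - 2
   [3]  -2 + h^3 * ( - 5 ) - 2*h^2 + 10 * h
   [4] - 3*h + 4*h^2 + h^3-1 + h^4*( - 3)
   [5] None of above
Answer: 2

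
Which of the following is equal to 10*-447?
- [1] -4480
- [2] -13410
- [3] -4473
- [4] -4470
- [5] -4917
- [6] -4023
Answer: 4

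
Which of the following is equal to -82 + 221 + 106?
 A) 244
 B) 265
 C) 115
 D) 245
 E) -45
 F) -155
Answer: D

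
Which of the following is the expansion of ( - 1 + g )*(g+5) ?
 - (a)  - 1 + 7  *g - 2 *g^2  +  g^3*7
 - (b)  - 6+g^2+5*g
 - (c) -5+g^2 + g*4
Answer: c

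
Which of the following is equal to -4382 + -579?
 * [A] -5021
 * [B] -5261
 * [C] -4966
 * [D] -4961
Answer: D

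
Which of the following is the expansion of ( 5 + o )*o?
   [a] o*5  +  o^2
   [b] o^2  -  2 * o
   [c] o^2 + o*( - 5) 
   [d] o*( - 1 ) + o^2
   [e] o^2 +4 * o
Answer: a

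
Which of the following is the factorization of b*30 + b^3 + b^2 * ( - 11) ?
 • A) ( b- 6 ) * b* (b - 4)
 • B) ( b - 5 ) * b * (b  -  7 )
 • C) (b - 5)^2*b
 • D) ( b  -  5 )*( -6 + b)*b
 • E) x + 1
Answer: D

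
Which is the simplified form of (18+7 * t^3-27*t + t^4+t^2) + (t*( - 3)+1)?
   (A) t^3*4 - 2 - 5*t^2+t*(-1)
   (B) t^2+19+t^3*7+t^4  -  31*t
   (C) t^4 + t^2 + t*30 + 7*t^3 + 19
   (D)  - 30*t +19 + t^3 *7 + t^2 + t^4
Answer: D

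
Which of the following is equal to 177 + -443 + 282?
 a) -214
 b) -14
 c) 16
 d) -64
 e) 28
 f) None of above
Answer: c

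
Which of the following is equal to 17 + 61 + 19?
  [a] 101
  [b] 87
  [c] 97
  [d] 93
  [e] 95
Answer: c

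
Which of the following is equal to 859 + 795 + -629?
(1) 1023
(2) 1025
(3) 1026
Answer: 2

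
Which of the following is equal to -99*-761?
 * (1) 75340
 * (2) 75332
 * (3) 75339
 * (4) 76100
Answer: 3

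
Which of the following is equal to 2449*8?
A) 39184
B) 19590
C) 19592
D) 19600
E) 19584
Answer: C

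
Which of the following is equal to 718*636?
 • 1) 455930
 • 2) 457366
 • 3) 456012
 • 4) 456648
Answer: 4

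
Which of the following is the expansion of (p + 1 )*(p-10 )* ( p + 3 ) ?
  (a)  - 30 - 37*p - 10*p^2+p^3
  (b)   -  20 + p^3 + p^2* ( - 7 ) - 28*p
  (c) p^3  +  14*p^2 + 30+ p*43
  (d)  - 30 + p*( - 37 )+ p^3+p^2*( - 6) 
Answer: d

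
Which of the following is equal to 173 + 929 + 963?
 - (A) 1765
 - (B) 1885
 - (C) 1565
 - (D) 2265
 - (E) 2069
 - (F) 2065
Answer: F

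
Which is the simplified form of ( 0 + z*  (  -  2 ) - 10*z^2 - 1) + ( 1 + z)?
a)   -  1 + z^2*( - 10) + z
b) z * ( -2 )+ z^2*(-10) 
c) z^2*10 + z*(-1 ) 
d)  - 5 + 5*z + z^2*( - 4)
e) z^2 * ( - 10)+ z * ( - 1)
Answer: e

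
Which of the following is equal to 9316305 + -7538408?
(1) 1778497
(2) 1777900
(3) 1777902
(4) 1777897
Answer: 4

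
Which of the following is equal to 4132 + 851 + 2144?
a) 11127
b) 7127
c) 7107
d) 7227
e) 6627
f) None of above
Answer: b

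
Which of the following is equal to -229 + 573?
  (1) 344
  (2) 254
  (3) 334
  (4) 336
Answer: 1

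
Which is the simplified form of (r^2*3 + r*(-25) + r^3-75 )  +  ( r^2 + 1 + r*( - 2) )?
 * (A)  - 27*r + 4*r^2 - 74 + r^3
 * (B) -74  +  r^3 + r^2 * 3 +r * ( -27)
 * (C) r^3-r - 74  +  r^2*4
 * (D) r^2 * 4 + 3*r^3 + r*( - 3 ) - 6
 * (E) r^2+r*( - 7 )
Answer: A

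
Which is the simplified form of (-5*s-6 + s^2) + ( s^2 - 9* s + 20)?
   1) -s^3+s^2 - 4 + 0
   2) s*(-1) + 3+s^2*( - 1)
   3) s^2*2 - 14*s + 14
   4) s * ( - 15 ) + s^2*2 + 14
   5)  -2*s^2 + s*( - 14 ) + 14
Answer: 3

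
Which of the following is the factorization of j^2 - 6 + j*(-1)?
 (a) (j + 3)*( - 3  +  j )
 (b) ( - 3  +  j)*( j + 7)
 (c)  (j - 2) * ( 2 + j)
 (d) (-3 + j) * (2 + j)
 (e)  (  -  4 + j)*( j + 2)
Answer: d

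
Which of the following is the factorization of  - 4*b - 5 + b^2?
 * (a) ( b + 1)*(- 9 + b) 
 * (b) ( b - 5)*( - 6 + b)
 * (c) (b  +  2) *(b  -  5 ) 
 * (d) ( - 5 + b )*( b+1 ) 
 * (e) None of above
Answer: d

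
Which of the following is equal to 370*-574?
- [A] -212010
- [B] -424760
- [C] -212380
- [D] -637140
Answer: C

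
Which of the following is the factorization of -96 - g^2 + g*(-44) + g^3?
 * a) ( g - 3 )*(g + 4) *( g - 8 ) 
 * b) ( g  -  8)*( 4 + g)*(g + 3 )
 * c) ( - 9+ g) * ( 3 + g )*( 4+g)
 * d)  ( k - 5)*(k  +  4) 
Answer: b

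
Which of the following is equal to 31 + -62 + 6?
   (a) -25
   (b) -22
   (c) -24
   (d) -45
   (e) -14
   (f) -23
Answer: a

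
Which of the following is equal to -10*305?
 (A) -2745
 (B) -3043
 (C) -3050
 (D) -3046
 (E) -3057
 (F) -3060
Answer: C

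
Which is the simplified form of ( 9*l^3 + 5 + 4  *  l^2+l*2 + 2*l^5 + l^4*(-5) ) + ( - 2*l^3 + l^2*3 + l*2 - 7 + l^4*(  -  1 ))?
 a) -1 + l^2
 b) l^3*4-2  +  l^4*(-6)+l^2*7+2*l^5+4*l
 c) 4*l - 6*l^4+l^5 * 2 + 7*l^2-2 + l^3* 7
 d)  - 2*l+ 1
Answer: c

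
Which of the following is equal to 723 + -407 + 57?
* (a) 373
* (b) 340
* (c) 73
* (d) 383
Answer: a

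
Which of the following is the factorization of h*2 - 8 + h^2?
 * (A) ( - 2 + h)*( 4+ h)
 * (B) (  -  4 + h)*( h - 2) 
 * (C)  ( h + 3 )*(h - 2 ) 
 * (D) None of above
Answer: A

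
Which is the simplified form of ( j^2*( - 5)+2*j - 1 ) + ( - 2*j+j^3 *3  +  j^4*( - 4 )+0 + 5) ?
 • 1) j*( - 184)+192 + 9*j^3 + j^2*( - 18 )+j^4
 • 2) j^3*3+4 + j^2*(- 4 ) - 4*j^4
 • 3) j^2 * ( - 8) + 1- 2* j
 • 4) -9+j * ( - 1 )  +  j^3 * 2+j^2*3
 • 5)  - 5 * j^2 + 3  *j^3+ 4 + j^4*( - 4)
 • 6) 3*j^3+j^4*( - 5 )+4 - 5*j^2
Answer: 5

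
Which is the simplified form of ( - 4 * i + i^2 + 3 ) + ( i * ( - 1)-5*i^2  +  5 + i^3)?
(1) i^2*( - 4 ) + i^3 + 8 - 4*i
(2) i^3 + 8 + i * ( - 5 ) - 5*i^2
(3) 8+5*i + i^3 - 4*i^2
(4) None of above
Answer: 4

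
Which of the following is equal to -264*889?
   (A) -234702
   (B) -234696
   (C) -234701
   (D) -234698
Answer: B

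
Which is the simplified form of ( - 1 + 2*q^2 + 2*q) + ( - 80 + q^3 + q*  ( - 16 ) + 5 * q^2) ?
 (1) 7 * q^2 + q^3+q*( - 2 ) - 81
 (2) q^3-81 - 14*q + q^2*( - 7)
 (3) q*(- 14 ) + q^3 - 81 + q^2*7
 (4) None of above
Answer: 3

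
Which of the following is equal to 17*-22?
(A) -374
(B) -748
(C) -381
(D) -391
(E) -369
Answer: A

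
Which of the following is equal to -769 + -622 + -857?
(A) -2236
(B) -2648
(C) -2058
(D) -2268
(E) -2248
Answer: E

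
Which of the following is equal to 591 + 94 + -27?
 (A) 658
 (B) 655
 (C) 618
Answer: A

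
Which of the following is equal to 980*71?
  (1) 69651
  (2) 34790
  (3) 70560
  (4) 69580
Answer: 4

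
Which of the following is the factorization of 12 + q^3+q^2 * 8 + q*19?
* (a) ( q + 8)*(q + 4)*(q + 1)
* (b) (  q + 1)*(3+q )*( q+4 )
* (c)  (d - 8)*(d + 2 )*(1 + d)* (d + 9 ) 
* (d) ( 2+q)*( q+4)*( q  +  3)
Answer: b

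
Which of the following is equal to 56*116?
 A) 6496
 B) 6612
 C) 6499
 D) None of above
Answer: A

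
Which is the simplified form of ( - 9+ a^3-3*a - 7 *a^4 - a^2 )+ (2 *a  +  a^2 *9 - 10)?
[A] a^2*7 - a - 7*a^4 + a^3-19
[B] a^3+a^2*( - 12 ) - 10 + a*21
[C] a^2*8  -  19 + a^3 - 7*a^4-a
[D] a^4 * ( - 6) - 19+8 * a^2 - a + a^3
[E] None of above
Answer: C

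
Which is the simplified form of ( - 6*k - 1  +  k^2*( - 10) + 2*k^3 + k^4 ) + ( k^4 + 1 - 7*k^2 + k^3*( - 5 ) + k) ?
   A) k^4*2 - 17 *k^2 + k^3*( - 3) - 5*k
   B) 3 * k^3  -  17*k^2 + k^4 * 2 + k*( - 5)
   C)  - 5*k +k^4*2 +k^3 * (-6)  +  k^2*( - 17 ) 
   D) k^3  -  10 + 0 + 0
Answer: A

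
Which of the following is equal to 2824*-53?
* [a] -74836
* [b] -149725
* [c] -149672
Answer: c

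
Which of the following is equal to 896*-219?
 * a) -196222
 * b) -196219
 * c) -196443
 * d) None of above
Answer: d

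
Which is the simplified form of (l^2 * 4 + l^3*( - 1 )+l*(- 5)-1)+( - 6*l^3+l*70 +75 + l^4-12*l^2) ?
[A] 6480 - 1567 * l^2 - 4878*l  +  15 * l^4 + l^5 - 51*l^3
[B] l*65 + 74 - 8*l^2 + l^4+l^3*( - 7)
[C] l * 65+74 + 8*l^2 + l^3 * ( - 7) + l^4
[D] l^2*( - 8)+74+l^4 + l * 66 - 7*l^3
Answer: B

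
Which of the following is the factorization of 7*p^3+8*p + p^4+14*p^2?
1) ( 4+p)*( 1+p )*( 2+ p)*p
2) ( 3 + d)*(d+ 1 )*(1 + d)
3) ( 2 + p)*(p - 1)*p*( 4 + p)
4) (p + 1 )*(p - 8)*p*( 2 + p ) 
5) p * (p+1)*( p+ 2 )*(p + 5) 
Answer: 1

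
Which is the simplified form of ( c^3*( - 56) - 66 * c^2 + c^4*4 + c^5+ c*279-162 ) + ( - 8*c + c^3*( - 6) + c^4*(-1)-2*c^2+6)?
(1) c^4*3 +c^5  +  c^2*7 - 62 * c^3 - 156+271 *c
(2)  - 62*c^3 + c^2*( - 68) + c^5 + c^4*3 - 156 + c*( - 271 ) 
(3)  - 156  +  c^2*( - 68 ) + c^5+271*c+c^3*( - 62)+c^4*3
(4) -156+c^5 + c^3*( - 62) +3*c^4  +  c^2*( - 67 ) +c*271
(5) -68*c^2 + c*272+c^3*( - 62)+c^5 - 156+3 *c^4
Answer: 3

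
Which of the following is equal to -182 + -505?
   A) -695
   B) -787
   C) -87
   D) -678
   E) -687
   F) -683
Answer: E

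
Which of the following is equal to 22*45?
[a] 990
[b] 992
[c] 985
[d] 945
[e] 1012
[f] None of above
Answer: a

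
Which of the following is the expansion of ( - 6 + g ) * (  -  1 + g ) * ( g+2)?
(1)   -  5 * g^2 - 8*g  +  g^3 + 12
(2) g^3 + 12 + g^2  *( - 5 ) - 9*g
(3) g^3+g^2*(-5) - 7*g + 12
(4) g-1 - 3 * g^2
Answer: 1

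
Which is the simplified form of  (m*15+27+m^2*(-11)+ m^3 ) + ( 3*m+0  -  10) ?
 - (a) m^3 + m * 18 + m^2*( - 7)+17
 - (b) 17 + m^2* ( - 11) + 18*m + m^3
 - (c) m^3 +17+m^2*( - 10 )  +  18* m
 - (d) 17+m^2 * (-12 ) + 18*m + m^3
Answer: b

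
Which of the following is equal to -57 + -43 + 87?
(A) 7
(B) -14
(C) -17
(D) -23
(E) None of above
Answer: E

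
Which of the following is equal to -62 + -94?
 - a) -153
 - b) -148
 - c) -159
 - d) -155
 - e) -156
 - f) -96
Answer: e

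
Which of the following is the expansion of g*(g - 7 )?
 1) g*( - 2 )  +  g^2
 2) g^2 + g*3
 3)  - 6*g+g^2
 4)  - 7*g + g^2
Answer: 4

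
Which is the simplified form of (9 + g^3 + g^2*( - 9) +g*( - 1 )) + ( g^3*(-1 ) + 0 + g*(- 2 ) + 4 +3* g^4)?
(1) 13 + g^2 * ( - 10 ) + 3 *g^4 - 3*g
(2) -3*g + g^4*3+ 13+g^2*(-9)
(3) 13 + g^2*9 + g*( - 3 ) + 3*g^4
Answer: 2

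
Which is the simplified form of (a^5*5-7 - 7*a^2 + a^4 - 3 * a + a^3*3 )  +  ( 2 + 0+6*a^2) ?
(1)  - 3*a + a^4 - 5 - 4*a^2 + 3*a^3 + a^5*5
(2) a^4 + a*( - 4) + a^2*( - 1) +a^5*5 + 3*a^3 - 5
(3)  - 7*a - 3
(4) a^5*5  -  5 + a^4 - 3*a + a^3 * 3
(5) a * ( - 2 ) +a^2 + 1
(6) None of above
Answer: 6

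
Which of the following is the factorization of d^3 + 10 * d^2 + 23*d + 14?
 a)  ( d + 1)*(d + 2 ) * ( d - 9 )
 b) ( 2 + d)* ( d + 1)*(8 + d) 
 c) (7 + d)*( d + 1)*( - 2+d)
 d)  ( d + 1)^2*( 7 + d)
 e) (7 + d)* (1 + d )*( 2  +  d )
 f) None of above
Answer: e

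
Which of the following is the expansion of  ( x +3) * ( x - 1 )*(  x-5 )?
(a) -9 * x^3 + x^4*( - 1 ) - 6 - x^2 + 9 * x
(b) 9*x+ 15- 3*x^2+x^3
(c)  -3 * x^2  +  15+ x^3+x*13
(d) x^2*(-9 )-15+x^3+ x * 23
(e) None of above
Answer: e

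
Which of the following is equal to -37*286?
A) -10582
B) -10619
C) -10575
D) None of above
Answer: A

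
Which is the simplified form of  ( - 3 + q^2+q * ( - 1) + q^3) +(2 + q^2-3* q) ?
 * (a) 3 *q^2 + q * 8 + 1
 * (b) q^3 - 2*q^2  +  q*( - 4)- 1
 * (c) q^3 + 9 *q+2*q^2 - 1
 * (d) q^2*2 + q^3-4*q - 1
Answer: d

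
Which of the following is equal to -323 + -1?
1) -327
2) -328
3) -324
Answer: 3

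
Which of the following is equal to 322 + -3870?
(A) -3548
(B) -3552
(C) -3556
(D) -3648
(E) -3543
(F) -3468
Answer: A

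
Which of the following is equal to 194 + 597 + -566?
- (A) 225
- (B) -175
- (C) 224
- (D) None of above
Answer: A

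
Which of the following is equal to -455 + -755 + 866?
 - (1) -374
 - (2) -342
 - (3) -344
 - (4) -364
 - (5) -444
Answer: 3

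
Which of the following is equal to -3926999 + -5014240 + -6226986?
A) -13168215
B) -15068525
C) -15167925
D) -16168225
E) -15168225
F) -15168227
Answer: E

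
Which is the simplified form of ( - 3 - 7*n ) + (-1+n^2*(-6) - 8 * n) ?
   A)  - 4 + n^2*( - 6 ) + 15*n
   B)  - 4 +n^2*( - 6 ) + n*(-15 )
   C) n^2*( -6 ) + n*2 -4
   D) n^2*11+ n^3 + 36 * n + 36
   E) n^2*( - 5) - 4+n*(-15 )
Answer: B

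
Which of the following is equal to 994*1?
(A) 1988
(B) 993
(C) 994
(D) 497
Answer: C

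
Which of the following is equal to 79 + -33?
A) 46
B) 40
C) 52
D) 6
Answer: A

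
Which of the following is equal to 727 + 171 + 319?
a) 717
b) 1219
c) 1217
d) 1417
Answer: c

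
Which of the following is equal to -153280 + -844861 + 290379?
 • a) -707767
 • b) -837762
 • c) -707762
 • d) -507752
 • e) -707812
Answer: c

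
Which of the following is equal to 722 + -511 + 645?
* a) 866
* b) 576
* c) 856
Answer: c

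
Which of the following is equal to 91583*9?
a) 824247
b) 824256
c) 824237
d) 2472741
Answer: a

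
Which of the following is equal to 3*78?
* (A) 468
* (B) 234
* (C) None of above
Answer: B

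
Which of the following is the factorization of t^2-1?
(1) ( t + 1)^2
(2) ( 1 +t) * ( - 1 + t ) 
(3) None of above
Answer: 2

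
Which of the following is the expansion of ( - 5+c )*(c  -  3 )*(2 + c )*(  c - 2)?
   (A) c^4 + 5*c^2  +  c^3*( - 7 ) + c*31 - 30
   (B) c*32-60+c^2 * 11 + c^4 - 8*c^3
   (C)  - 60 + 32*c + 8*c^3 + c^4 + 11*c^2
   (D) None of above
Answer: B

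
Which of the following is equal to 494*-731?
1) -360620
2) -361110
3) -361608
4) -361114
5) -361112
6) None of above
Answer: 4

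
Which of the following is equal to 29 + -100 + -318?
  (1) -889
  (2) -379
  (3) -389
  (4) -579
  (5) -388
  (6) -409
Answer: 3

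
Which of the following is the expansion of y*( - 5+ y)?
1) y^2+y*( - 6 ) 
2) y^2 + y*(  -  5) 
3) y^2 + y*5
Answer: 2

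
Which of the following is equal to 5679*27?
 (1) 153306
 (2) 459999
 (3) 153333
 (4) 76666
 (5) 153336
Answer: 3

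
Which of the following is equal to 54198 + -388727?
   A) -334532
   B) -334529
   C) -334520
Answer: B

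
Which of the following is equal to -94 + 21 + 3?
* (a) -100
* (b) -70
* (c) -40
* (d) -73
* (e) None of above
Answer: b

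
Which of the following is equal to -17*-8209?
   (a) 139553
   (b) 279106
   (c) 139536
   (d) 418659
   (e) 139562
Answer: a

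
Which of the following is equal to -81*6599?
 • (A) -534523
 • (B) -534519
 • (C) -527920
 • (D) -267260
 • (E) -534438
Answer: B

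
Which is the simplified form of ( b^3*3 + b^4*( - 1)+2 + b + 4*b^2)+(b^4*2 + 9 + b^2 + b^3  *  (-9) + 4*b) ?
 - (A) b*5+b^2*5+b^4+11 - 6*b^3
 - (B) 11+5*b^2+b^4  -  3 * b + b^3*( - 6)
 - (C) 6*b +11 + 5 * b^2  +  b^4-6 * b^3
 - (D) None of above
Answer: A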